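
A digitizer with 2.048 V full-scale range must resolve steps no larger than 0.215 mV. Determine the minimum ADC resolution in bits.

14 bits

Number of steps required ≥ 2.048 V / 0.215 mV = 9525.58.
Need 2^N ≥ 9525.58; 2^13 = 8192, 2^14 = 16384.
Minimum N = 14.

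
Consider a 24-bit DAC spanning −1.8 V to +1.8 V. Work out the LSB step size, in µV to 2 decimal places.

Full-scale span = 3.6 V.
LSB = 3.6 / 2^24 = 3.6 / 16777216 = 2.14577e-07 V = 0.21 µV.

0.21 µV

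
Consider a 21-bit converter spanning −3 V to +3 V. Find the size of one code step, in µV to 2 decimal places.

2.86 µV

Full-scale span = 6 V.
LSB = 6 / 2^21 = 6 / 2097152 = 2.86102e-06 V = 2.86 µV.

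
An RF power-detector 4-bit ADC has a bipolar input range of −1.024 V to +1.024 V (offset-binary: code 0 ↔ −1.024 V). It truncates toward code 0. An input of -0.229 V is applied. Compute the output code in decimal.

LSB = 2.048 V / 16 = 128.000 mV.
Input sits at 6.211 steps above V_low.
Floor → code 6.

code 6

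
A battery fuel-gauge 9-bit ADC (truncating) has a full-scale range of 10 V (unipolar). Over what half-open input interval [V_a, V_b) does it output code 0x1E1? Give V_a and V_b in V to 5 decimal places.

LSB = 10/2^9 = 19.531 mV.
Code 0x1E1 = 481 decimal.
V_a = V_low + 481·LSB = 9.39453 V; V_b = V_low + 482·LSB = 9.41406 V.

[9.39453 V, 9.41406 V)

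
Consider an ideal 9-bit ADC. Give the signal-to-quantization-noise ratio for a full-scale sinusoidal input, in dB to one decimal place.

55.9 dB

SNR ≈ 6.02·N + 1.76 dB = 6.02·9 + 1.76 = 55.94 dB.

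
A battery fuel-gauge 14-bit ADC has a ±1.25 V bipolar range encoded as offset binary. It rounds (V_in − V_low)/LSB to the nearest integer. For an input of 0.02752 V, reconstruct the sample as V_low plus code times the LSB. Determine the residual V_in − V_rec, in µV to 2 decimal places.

LSB = 2.5/2^14 = 152.59 µV.
Scaled input = 8372.3551 LSBs, so code = 8372.
Reconstructed: 0.02746582 V.
Difference: 5.41797e-05 V → 54.18 µV.

54.18 µV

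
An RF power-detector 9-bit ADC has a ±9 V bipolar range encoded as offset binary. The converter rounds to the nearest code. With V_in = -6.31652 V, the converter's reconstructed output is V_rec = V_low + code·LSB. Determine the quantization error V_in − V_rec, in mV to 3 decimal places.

11.605 mV

One LSB is 18 V / 512 = 35.156 mV.
(V_in − V_low)/LSB = (-6.31652 − (−9))/0.0351562 = 76.3301 → code 76 (round).
Reconstructed: -6.328125 V.
V_in − V_rec = 0.011605 V = 11.605 mV.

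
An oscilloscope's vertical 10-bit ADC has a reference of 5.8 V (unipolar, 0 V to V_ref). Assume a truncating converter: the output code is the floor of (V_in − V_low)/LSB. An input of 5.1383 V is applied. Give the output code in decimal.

code 907

With 1024 levels over 5.8 V, one step is 5.664 mV.
(V_in − V_low)/LSB = (5.1383 − 0) / 0.00566406 = 907.176.
⌊·⌋(907.176) = 907.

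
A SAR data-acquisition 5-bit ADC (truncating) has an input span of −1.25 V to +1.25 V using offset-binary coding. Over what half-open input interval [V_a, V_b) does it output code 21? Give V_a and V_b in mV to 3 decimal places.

LSB = 2.5/2^5 = 78.125 mV.
V_a = V_low + 21·LSB = 0.390625 V; V_b = V_low + 22·LSB = 0.46875 V.

[390.625 mV, 468.750 mV)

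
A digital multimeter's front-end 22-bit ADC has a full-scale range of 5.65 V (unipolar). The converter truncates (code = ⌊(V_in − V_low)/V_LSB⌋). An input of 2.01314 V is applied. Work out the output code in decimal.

Full-scale span = 5.65 V; LSB = 5.65/2^22 = 1.35 µV.
(V_in − V_low)/LSB = (2.01314 − 0) / 1.34706e-06 = 1494463.921.
Floor → code 1494463.

code 1494463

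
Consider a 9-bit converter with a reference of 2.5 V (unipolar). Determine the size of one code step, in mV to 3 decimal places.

Full-scale span = 2.5 V.
LSB = 2.5 / 2^9 = 2.5 / 512 = 0.00488281 V = 4.883 mV.

4.883 mV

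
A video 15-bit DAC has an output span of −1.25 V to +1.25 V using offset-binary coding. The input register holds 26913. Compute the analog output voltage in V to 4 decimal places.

0.8033 V

LSB = 2.5 V / 2^15 = 76.29 µV.
V_out = (−1.25) + 26913 × 7.62939e-05 V = 0.803299 V.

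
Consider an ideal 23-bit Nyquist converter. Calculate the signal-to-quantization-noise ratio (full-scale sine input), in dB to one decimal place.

SNR ≈ 6.02·N + 1.76 dB = 6.02·23 + 1.76 = 140.22 dB.

140.2 dB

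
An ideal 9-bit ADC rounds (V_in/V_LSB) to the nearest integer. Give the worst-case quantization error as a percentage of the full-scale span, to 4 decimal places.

Rounding → worst-case error = ½ LSB = V_FS/2^10, so 100/1024 = 0.0976562 % of full scale.

0.0977 %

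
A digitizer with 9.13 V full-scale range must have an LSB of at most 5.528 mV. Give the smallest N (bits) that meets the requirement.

11 bits

Number of steps required ≥ 9.13 V / 5.528 mV = 1651.59.
Need 2^N ≥ 1651.59; 2^10 = 1024, 2^11 = 2048.
Minimum N = 11.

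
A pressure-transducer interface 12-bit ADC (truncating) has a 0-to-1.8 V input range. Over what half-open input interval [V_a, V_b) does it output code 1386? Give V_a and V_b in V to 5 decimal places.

LSB = 1.8/2^12 = 439.45 µV.
V_a = V_low + 1386·LSB = 0.609082 V; V_b = V_low + 1387·LSB = 0.609521 V.

[0.60908 V, 0.60952 V)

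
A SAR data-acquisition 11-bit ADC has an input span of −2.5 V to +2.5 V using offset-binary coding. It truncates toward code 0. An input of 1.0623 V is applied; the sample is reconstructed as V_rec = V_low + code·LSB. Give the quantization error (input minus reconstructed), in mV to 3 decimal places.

0.288 mV

LSB = 5/2^11 = 2.441 mV.
(V_in − V_low)/LSB = (1.0623 − (−2.5))/0.00244141 = 1459.1181 → code 1459 (floor).
V_rec = (−2.5) + 1459·0.00244141 = 1.0620117 V.
Difference: 0.000288281 V → 0.288 mV.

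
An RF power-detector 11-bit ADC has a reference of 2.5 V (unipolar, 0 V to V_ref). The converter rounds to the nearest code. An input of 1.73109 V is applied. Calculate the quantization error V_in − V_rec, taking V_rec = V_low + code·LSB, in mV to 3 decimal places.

One LSB is 2.5 V / 2048 = 1.221 mV.
(V_in − V_low)/LSB = (1.73109 − 0)/0.0012207 = 1418.1089 → code 1418 (round).
V_rec = 0 + 1418·0.0012207 = 1.730957 V.
V_in − V_rec = 0.000132969 V = 0.133 mV.

0.133 mV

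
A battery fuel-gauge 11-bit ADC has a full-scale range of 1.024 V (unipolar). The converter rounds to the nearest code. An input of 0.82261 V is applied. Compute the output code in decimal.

With 2048 levels over 1.024 V, one step is 0.500 mV.
(V_in − V_low)/LSB = (0.82261 − 0) / 0.0005 = 1645.220.
Round → code 1645.

code 1645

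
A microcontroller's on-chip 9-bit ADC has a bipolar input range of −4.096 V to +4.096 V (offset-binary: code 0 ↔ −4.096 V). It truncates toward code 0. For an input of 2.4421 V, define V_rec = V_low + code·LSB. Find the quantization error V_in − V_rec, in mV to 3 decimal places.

One LSB is 8.192 V / 512 = 16.000 mV.
(V_in − V_low)/LSB = (2.4421 − (−4.096))/0.016 = 408.6313 → code 408 (floor).
Reconstructed: 2.432 V.
Difference: 0.0101 V → 10.100 mV.

10.100 mV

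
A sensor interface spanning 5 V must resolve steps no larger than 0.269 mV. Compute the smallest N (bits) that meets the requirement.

Number of steps required ≥ 5 V / 0.269 mV = 18587.36.
Need 2^N ≥ 18587.36; 2^14 = 16384, 2^15 = 32768.
Minimum N = 15.

15 bits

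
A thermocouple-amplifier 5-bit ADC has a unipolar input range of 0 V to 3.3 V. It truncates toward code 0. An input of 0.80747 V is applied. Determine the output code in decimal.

code 7

LSB = 3.3 V / 32 = 103.125 mV.
(0.80747 − 0) / 0.103125 = 7.830 LSBs.
Floor → code 7.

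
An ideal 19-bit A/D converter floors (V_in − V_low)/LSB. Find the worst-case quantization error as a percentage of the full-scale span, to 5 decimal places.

0.00019 %

Truncating → worst-case error = 1 LSB = V_FS/2^19, so 100/524288 = 0.000190735 % of full scale.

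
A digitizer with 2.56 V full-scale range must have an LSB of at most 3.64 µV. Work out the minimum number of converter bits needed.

Number of steps required ≥ 2.56 V / 3.64 µV = 703296.70.
Need 2^N ≥ 703296.70; 2^19 = 524288, 2^20 = 1048576.
Minimum N = 20.

20 bits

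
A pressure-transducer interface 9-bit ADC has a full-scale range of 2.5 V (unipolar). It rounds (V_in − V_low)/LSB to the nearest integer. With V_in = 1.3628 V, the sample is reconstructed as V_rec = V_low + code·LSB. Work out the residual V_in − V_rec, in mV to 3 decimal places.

LSB = 2.5/2^9 = 4.883 mV.
(V_in − V_low)/LSB = (1.3628 − 0)/0.00488281 = 279.1014 → code 279 (round).
V_rec = 0 + 279·0.00488281 = 1.3623047 V.
V_in − V_rec = 0.000495312 V = 0.495 mV.

0.495 mV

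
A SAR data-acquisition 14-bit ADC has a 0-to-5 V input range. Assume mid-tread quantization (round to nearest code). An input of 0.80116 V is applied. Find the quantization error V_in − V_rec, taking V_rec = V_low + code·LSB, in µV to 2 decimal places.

73.57 µV

Step size: 5 V ÷ 2^14 = 305.18 µV.
Scaled input = 2625.2411 LSBs, so code = 2625.
V_rec = 0 + 2625·0.000305176 = 0.80108643 V.
Error = 0.80116 − 0.80108643 = 7.35742e-05 V = 73.57 µV.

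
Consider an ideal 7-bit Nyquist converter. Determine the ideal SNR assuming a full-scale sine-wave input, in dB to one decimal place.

SNR ≈ 6.02·N + 1.76 dB = 6.02·7 + 1.76 = 43.90 dB.

43.9 dB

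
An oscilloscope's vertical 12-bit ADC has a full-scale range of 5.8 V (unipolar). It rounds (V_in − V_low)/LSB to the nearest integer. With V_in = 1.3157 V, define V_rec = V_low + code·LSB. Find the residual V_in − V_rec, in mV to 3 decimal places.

0.221 mV

Step size: 5.8 V ÷ 2^12 = 1.416 mV.
Scaled input = 929.1564 LSBs, so code = 929.
V_rec = 0 + 929·0.00141602 = 1.3154785 V.
V_in − V_rec = 0.000221484 V = 0.221 mV.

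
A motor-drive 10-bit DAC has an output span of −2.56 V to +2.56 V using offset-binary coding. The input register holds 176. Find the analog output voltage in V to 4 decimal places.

LSB = 5.12 V / 2^10 = 5.000 mV.
V_out = (−2.56) + 176 × 0.005 V = -1.68 V.

-1.6800 V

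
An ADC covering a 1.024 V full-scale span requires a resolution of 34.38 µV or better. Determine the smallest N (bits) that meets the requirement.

15 bits

Number of steps required ≥ 1.024 V / 34.38 µV = 29784.76.
Need 2^N ≥ 29784.76; 2^14 = 16384, 2^15 = 32768.
Minimum N = 15.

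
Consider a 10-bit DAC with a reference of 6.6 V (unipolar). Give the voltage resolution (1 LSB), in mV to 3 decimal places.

6.445 mV

Full-scale span = 6.6 V.
LSB = 6.6 / 2^10 = 6.6 / 1024 = 0.00644531 V = 6.445 mV.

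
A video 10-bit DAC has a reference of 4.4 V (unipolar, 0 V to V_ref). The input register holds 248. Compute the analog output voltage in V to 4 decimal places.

1.0656 V

LSB = 4.4 V / 2^10 = 4.297 mV.
V_out = 0 + 248 × 0.00429688 V = 1.06563 V.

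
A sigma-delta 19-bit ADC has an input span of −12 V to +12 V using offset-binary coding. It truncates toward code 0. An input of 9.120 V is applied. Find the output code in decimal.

code 461373

Full-scale span = 24 V; LSB = 24/2^19 = 45.78 µV.
Input sits at 461373.440 steps above V_low.
So the output code is 461373.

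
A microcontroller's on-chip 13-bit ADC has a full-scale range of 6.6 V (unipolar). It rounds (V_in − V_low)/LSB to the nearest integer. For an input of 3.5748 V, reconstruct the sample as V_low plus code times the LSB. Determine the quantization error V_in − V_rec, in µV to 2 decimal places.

LSB = 6.6/2^13 = 0.806 mV.
Scaled input = 4437.0851 LSBs, so code = 4437.
V_rec = 0 + 4437·0.000805664 = 3.5747314 V.
V_in − V_rec = 6.85547e-05 V = 68.55 µV.

68.55 µV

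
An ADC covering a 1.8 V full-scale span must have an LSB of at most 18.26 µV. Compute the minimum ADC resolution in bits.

Number of steps required ≥ 1.8 V / 18.26 µV = 98576.12.
Need 2^N ≥ 98576.12; 2^16 = 65536, 2^17 = 131072.
Minimum N = 17.

17 bits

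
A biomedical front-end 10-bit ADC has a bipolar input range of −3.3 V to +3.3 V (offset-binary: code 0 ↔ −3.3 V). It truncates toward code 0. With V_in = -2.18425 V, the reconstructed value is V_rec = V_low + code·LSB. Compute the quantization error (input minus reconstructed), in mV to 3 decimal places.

LSB = 6.6/2^10 = 6.445 mV.
(-2.18425 − (−3.3))/0.00644531 = 173.1103; ⌊·⌋ gives code 173.
Reconstructed: -2.1849609 V.
Difference: 0.000710937 V → 0.711 mV.

0.711 mV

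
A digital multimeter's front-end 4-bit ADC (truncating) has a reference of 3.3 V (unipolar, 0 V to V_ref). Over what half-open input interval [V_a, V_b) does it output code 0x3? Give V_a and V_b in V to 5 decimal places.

LSB = 3.3/2^4 = 206.250 mV.
Code 0x3 = 3 decimal.
V_a = V_low + 3·LSB = 0.61875 V; V_b = V_low + 4·LSB = 0.825 V.

[0.61875 V, 0.82500 V)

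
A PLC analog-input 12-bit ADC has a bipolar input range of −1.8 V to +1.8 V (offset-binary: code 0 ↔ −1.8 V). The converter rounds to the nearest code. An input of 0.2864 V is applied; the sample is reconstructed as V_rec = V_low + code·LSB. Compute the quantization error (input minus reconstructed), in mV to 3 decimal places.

LSB = 3.6/2^12 = 0.879 mV.
Scaled input = 2373.8596 LSBs, so code = 2374.
Code 2374 maps back to (−1.8) + 2374×0.000878906 V = 0.28652344 V.
Error = 0.2864 − 0.28652344 = -0.000123438 V = -0.123 mV.

-0.123 mV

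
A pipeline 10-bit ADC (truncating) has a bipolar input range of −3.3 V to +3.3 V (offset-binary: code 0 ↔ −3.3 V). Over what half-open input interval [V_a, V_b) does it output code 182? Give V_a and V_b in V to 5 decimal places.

[-2.12695 V, -2.12051 V)

LSB = 6.6/2^10 = 6.445 mV.
V_a = V_low + 182·LSB = -2.12695 V; V_b = V_low + 183·LSB = -2.12051 V.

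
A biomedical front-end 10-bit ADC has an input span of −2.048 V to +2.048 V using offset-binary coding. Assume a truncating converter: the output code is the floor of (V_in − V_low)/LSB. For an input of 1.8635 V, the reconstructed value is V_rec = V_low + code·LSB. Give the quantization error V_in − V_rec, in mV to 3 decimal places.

3.500 mV

LSB = 4.096/2^10 = 4.000 mV.
(1.8635 − (−2.048))/0.004 = 977.8750; ⌊·⌋ gives code 977.
Code 977 maps back to (−2.048) + 977×0.004 V = 1.86 V.
Difference: 0.0035 V → 3.500 mV.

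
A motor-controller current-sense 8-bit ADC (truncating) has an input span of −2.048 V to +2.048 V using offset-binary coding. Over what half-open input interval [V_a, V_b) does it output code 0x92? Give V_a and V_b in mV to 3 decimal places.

LSB = 4.096/2^8 = 16.000 mV.
Code 0x92 = 146 decimal.
V_a = V_low + 146·LSB = 0.288 V; V_b = V_low + 147·LSB = 0.304 V.

[288.000 mV, 304.000 mV)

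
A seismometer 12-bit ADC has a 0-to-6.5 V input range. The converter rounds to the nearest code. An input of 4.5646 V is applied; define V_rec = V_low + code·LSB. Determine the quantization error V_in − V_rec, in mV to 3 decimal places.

0.635 mV

Step size: 6.5 V ÷ 2^12 = 1.587 mV.
(4.5646 − 0)/0.00158691 = 2876.4002; round gives code 2876.
Reconstructed: 4.5639648 V.
Error = 4.5646 − 4.5639648 = 0.000635156 V = 0.635 mV.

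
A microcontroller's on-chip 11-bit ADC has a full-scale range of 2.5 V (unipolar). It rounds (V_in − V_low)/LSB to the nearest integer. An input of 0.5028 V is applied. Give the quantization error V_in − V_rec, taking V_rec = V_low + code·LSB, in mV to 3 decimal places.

-0.130 mV

LSB = 2.5/2^11 = 1.221 mV.
Scaled input = 411.8938 LSBs, so code = 412.
V_rec = 0 + 412·0.0012207 = 0.50292969 V.
V_in − V_rec = -0.000129688 V = -0.130 mV.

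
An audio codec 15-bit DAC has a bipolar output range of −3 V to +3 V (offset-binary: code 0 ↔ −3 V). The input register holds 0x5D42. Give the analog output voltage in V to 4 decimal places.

1.3715 V

LSB = 6 V / 2^15 = 183.11 µV.
Code 0x5D42 = 23874 decimal.
V_out = (−3) + 23874 × 0.000183105 V = 1.37146 V.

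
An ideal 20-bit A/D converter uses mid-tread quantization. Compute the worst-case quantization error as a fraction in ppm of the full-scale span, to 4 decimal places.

0.4768 ppm

Rounding → worst-case error = ½ LSB = V_FS/2^21, so 1e+06/2097152 = 0.476837 ppm of full scale.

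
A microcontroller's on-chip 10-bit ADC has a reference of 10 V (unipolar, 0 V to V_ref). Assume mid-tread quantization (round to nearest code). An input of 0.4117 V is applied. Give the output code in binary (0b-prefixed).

LSB = 10 V / 1024 = 9.766 mV.
(V_in − V_low)/LSB = (0.4117 − 0) / 0.00976562 = 42.158.
So the output code is 42.
In binary (0b-prefixed): 0b101010.

code 0b101010 (decimal 42)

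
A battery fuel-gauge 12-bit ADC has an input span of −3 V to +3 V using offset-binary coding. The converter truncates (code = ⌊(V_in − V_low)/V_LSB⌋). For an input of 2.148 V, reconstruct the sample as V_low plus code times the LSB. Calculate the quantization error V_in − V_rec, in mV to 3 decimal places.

0.539 mV

Step size: 6 V ÷ 2^12 = 1.465 mV.
(2.148 − (−3))/0.00146484 = 3514.3680; ⌊·⌋ gives code 3514.
Reconstructed: 2.1474609 V.
V_in − V_rec = 0.000539063 V = 0.539 mV.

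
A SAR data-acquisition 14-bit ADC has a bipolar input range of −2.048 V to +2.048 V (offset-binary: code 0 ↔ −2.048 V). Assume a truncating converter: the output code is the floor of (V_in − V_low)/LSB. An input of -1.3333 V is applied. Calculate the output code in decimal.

code 2858

LSB = 4.096 V / 16384 = 250.00 µV.
(V_in − V_low)/LSB = (-1.3333 − (−2.048)) / 0.00025 = 2858.800.
Floor → code 2858.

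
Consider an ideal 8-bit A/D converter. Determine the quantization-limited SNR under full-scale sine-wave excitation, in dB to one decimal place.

SNR ≈ 6.02·N + 1.76 dB = 6.02·8 + 1.76 = 49.92 dB.

49.9 dB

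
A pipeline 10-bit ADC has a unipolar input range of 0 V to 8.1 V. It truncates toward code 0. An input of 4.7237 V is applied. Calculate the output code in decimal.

code 597

Full-scale span = 8.1 V; LSB = 8.1/2^10 = 7.910 mV.
(V_in − V_low)/LSB = (4.7237 − 0) / 0.00791016 = 597.169.
Floor → code 597.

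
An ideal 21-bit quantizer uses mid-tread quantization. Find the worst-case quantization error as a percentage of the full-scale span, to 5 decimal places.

0.00002 %

Rounding → worst-case error = ½ LSB = V_FS/2^22, so 100/4194304 = 2.38419e-05 % of full scale.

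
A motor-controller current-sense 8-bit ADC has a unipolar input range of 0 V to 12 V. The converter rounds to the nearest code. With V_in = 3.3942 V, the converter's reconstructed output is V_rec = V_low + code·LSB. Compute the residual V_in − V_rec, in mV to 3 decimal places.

19.200 mV

Step size: 12 V ÷ 2^8 = 46.875 mV.
Scaled input = 72.4096 LSBs, so code = 72.
Reconstructed: 3.375 V.
Difference: 0.0192 V → 19.200 mV.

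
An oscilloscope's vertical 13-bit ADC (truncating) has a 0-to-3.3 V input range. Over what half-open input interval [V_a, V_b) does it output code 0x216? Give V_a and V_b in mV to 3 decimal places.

[215.112 mV, 215.515 mV)

LSB = 3.3/2^13 = 402.83 µV.
Code 0x216 = 534 decimal.
V_a = V_low + 534·LSB = 0.215112 V; V_b = V_low + 535·LSB = 0.215515 V.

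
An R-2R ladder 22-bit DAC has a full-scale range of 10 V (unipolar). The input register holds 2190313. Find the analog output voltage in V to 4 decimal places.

5.2221 V

LSB = 10 V / 2^22 = 2.38 µV.
V_out = 0 + 2190313 × 2.38419e-06 V = 5.22211 V.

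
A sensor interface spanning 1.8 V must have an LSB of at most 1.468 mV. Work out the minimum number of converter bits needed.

Number of steps required ≥ 1.8 V / 1.468 mV = 1226.16.
Need 2^N ≥ 1226.16; 2^10 = 1024, 2^11 = 2048.
Minimum N = 11.

11 bits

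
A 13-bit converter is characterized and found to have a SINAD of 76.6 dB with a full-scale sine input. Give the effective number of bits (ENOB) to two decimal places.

ENOB = (SINAD − 1.76) / 6.02 = (76.6 − 1.76)/6.02 = 12.432.

12.43 bits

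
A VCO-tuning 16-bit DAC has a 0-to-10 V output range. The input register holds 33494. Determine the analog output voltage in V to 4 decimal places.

LSB = 10 V / 2^16 = 152.59 µV.
V_out = 0 + 33494 × 0.000152588 V = 5.11078 V.

5.1108 V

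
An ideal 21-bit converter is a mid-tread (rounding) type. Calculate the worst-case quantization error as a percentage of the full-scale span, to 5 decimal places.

Rounding → worst-case error = ½ LSB = V_FS/2^22, so 100/4194304 = 2.38419e-05 % of full scale.

0.00002 %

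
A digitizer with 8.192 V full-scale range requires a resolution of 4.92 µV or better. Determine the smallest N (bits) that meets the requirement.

21 bits

Number of steps required ≥ 8.192 V / 4.92 µV = 1665040.65.
Need 2^N ≥ 1665040.65; 2^20 = 1048576, 2^21 = 2097152.
Minimum N = 21.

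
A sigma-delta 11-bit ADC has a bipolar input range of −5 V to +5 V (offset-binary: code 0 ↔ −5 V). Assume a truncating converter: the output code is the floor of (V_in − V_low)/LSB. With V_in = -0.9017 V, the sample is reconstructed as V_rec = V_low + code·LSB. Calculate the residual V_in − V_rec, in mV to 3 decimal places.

1.620 mV

One LSB is 10 V / 2048 = 4.883 mV.
Scaled input = 839.3318 LSBs, so code = 839.
Reconstructed: -0.90332031 V.
V_in − V_rec = 0.00162031 V = 1.620 mV.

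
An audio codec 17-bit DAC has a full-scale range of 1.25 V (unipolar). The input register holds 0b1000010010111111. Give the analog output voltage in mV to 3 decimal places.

324.087 mV

LSB = 1.25 V / 2^17 = 9.54 µV.
Code 0b1000010010111111 = 33983 decimal.
V_out = 0 + 33983 × 9.53674e-06 V = 0.324087 V.
= 324.087 mV.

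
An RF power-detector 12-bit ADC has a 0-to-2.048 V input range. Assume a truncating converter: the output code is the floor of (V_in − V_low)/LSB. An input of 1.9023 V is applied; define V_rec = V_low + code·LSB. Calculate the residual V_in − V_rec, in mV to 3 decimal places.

0.300 mV

LSB = 2.048/2^12 = 0.500 mV.
(1.9023 − 0)/0.0005 = 3804.6000; ⌊·⌋ gives code 3804.
V_rec = 0 + 3804·0.0005 = 1.902 V.
Error = 1.9023 − 1.902 = 0.0003 V = 0.300 mV.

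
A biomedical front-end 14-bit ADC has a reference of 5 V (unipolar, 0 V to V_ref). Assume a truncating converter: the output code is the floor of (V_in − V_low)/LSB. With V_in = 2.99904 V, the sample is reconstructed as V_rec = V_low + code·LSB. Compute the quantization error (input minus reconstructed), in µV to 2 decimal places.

LSB = 5/2^14 = 305.18 µV.
Scaled input = 9827.2543 LSBs, so code = 9827.
Reconstructed: 2.9989624 V.
V_in − V_rec = 7.75977e-05 V = 77.60 µV.

77.60 µV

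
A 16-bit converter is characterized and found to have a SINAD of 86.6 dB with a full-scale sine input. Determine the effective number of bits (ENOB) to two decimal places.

ENOB = (SINAD − 1.76) / 6.02 = (86.6 − 1.76)/6.02 = 14.093.

14.09 bits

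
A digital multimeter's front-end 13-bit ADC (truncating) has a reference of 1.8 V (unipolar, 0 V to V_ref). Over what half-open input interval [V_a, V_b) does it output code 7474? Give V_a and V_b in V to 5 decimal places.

LSB = 1.8/2^13 = 219.73 µV.
V_a = V_low + 7474·LSB = 1.64224 V; V_b = V_low + 7475·LSB = 1.64246 V.

[1.64224 V, 1.64246 V)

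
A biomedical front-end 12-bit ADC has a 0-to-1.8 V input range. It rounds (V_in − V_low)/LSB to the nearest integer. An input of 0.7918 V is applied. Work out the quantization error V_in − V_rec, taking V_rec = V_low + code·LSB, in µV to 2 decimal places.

-94.53 µV

Step size: 1.8 V ÷ 2^12 = 439.45 µV.
(V_in − V_low)/LSB = (0.7918 − 0)/0.000439453 = 1801.7849 → code 1802 (round).
Reconstructed: 0.79189453 V.
V_in − V_rec = -9.45312e-05 V = -94.53 µV.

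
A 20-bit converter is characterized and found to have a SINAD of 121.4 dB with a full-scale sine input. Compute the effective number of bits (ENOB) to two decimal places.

ENOB = (SINAD − 1.76) / 6.02 = (121.4 − 1.76)/6.02 = 19.874.

19.87 bits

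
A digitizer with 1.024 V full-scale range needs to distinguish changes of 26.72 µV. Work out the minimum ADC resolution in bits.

Number of steps required ≥ 1.024 V / 26.72 µV = 38323.35.
Need 2^N ≥ 38323.35; 2^15 = 32768, 2^16 = 65536.
Minimum N = 16.

16 bits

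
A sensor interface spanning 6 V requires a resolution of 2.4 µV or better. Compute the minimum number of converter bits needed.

Number of steps required ≥ 6 V / 2.4 µV = 2500000.00.
Need 2^N ≥ 2500000.00; 2^21 = 2097152, 2^22 = 4194304.
Minimum N = 22.

22 bits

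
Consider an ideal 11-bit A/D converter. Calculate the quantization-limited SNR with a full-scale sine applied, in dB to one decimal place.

68.0 dB

SNR ≈ 6.02·N + 1.76 dB = 6.02·11 + 1.76 = 67.98 dB.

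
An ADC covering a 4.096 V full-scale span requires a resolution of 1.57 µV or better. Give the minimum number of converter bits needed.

Number of steps required ≥ 4.096 V / 1.57 µV = 2608917.20.
Need 2^N ≥ 2608917.20; 2^21 = 2097152, 2^22 = 4194304.
Minimum N = 22.

22 bits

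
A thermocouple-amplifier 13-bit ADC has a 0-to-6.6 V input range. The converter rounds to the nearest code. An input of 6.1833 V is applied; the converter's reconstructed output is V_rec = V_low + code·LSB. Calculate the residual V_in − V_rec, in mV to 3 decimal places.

-0.172 mV

LSB = 6.6/2^13 = 0.806 mV.
Scaled input = 7674.7869 LSBs, so code = 7675.
Code 7675 maps back to 0 + 7675×0.000805664 V = 6.1834717 V.
Difference: -0.00017168 V → -0.172 mV.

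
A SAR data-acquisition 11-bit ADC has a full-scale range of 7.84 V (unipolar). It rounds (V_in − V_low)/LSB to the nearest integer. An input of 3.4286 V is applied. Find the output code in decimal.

code 896

With 2048 levels over 7.84 V, one step is 3.828 mV.
Input sits at 895.634 steps above V_low.
round(895.634) = 896.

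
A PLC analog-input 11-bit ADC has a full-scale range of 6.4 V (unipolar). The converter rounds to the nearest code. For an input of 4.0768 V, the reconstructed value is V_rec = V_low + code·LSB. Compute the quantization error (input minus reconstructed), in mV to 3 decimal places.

-1.325 mV

Step size: 6.4 V ÷ 2^11 = 3.125 mV.
(4.0768 − 0)/0.003125 = 1304.5760; round gives code 1305.
Reconstructed: 4.078125 V.
V_in − V_rec = -0.001325 V = -1.325 mV.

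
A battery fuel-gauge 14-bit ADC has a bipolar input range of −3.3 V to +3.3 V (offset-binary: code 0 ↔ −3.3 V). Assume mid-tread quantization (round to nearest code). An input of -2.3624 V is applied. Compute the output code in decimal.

code 2328

Full-scale span = 6.6 V; LSB = 6.6/2^14 = 402.83 µV.
(V_in − V_low)/LSB = (-2.3624 − (−3.3)) / 0.000402832 = 2327.521.
round(2327.521) = 2328.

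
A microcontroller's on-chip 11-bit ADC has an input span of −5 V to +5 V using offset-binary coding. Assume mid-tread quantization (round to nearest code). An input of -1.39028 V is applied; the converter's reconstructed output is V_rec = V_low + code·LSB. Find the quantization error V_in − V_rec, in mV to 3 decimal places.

Step size: 10 V ÷ 2^11 = 4.883 mV.
Scaled input = 739.2707 LSBs, so code = 739.
Reconstructed: -1.3916016 V.
Error = -1.39028 − (−1.3916016) = 0.00132156 V = 1.322 mV.

1.322 mV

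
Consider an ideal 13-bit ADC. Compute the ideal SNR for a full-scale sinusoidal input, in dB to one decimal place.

80.0 dB

SNR ≈ 6.02·N + 1.76 dB = 6.02·13 + 1.76 = 80.02 dB.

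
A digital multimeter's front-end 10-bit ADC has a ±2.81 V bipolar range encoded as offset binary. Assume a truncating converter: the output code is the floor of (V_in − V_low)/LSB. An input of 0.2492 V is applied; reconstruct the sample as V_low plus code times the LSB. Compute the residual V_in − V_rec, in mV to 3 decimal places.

Step size: 5.62 V ÷ 2^10 = 5.488 mV.
Scaled input = 557.4058 LSBs, so code = 557.
Reconstructed: 0.24697266 V.
V_in − V_rec = 0.00222734 V = 2.227 mV.

2.227 mV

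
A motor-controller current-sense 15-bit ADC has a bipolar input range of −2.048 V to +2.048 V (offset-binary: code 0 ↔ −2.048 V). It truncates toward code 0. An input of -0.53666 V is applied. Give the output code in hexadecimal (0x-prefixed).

code 0x2F3A (decimal 12090)

With 32768 levels over 4.096 V, one step is 125.00 µV.
(V_in − V_low)/LSB = (-0.53666 − (−2.048)) / 0.000125 = 12090.720.
So the output code is 12090.
In hexadecimal (0x-prefixed): 0x2F3A.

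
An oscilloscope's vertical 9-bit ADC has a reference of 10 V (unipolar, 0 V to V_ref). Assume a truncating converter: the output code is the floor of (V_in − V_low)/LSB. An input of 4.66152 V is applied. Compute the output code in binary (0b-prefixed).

code 0b11101110 (decimal 238)

LSB = 10 V / 512 = 19.531 mV.
Input sits at 238.670 steps above V_low.
⌊·⌋(238.670) = 238.
In binary (0b-prefixed): 0b11101110.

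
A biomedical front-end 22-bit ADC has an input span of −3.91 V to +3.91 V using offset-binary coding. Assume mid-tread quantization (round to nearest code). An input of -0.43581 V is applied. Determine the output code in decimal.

Full-scale span = 7.82 V; LSB = 7.82/2^22 = 1.86 µV.
(V_in − V_low)/LSB = (-0.43581 − (−3.91)) / 1.86443e-06 = 1863402.687.
So the output code is 1863403.

code 1863403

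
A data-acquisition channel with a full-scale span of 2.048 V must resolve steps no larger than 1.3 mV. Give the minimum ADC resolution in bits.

11 bits

Number of steps required ≥ 2.048 V / 1.3 mV = 1575.38.
Need 2^N ≥ 1575.38; 2^10 = 1024, 2^11 = 2048.
Minimum N = 11.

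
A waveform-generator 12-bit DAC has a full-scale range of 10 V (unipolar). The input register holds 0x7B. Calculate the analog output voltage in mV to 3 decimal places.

300.293 mV

LSB = 10 V / 2^12 = 2.441 mV.
Code 0x7B = 123 decimal.
V_out = 0 + 123 × 0.00244141 V = 0.300293 V.
= 300.293 mV.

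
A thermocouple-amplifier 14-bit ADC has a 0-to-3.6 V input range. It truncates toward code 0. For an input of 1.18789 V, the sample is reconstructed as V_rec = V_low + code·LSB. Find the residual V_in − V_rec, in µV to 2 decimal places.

48.20 µV

LSB = 3.6/2^14 = 219.73 µV.
(V_in − V_low)/LSB = (1.18789 − 0)/0.000219727 = 5406.2194 → code 5406 (floor).
V_rec = 0 + 5406·0.000219727 = 1.1878418 V.
Error = 1.18789 − 1.1878418 = 4.82031e-05 V = 48.20 µV.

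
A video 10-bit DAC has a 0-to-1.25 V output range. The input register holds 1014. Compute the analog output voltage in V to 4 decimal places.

LSB = 1.25 V / 2^10 = 1.221 mV.
V_out = 0 + 1014 × 0.0012207 V = 1.23779 V.

1.2378 V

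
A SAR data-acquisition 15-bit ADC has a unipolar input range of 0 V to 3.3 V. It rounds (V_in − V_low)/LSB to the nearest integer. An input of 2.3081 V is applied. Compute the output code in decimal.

code 22919

Full-scale span = 3.3 V; LSB = 3.3/2^15 = 100.71 µV.
Input sits at 22918.734 steps above V_low.
round(22918.734) = 22919.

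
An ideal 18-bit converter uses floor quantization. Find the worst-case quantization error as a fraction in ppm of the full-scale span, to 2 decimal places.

Truncating → worst-case error = 1 LSB = V_FS/2^18, so 1e+06/262144 = 3.8147 ppm of full scale.

3.81 ppm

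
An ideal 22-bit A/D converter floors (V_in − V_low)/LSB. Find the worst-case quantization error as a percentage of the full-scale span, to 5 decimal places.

Truncating → worst-case error = 1 LSB = V_FS/2^22, so 100/4194304 = 2.38419e-05 % of full scale.

0.00002 %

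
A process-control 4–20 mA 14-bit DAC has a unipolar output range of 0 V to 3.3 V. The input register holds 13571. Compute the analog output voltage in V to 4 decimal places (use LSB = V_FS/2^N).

LSB = 3.3 V / 2^14 = 201.42 µV.
V_out = 0 + 13571 × 0.000201416 V = 2.73342 V.

2.7334 V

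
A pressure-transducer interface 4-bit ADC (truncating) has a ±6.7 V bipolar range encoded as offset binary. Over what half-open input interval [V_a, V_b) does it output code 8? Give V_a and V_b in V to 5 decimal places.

LSB = 13.4/2^4 = 0.8375 V.
V_a = V_low + 8·LSB = 0 V; V_b = V_low + 9·LSB = 0.8375 V.

[0.00000 V, 0.83750 V)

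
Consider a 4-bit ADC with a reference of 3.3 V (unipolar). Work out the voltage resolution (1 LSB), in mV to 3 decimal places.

206.250 mV

Full-scale span = 3.3 V.
LSB = 3.3 / 2^4 = 3.3 / 16 = 0.20625 V = 206.250 mV.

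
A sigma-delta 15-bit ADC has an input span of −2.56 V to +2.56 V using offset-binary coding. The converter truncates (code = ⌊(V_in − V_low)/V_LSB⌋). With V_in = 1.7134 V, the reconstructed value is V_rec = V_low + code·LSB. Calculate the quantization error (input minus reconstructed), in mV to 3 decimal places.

Step size: 5.12 V ÷ 2^15 = 156.25 µV.
(1.7134 − (−2.56))/0.00015625 = 27349.7600; ⌊·⌋ gives code 27349.
Code 27349 maps back to (−2.56) + 27349×0.00015625 V = 1.7132813 V.
Difference: 0.00011875 V → 0.119 mV.

0.119 mV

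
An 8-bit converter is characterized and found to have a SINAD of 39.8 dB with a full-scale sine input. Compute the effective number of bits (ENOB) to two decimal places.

ENOB = (SINAD − 1.76) / 6.02 = (39.8 − 1.76)/6.02 = 6.319.

6.32 bits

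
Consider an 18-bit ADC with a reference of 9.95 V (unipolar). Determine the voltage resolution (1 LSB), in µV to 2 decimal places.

37.96 µV

Full-scale span = 9.95 V.
LSB = 9.95 / 2^18 = 9.95 / 262144 = 3.79562e-05 V = 37.96 µV.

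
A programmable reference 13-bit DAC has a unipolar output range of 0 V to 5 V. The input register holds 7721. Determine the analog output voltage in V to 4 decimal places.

4.7125 V

LSB = 5 V / 2^13 = 0.610 mV.
V_out = 0 + 7721 × 0.000610352 V = 4.71252 V.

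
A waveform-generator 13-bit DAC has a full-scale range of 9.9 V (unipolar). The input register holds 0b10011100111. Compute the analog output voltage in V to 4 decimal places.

1.5167 V

LSB = 9.9 V / 2^13 = 1.208 mV.
Code 0b10011100111 = 1255 decimal.
V_out = 0 + 1255 × 0.0012085 V = 1.51666 V.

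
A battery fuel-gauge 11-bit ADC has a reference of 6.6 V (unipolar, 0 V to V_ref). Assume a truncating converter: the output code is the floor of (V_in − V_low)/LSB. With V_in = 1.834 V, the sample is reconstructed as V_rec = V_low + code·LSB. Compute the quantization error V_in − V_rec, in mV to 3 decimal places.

0.309 mV

LSB = 6.6/2^11 = 3.223 mV.
Scaled input = 569.0958 LSBs, so code = 569.
Code 569 maps back to 0 + 569×0.00322266 V = 1.8336914 V.
V_in − V_rec = 0.000308594 V = 0.309 mV.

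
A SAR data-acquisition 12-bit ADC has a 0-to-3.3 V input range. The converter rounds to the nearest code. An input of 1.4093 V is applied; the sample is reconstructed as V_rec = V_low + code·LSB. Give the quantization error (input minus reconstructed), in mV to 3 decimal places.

One LSB is 3.3 V / 4096 = 0.806 mV.
Scaled input = 1749.2402 LSBs, so code = 1749.
V_rec = 0 + 1749·0.000805664 = 1.4091064 V.
Difference: 0.000193555 V → 0.194 mV.

0.194 mV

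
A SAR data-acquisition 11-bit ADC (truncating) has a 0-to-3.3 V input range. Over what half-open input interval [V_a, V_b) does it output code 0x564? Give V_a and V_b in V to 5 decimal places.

LSB = 3.3/2^11 = 1.611 mV.
Code 0x564 = 1380 decimal.
V_a = V_low + 1380·LSB = 2.22363 V; V_b = V_low + 1381·LSB = 2.22524 V.

[2.22363 V, 2.22524 V)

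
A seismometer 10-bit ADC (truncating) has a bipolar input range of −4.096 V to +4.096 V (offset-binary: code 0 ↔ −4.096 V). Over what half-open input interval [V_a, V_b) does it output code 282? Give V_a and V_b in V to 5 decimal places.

LSB = 8.192/2^10 = 8.000 mV.
V_a = V_low + 282·LSB = -1.84 V; V_b = V_low + 283·LSB = -1.832 V.

[-1.84000 V, -1.83200 V)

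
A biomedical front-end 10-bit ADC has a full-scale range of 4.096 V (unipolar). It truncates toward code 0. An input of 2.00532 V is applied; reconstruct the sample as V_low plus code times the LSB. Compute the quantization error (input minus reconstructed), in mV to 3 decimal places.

1.320 mV

LSB = 4.096/2^10 = 4.000 mV.
(2.00532 − 0)/0.004 = 501.3300; ⌊·⌋ gives code 501.
Code 501 maps back to 0 + 501×0.004 V = 2.004 V.
V_in − V_rec = 0.00132 V = 1.320 mV.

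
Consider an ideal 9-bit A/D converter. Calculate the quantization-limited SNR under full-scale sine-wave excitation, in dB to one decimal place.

SNR ≈ 6.02·N + 1.76 dB = 6.02·9 + 1.76 = 55.94 dB.

55.9 dB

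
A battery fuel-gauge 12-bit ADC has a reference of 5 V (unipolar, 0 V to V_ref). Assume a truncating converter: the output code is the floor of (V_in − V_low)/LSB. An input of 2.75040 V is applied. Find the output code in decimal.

LSB = 5 V / 4096 = 1.221 mV.
(V_in − V_low)/LSB = (2.75040 − 0) / 0.0012207 = 2253.128.
So the output code is 2253.

code 2253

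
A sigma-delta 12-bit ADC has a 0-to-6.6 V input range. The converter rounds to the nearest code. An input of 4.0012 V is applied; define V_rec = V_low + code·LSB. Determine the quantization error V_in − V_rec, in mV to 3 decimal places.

0.272 mV

LSB = 6.6/2^12 = 1.611 mV.
(V_in − V_low)/LSB = (4.0012 − 0)/0.00161133 = 2483.1690 → code 2483 (round).
V_rec = 0 + 2483·0.00161133 = 4.0009277 V.
Difference: 0.000272266 V → 0.272 mV.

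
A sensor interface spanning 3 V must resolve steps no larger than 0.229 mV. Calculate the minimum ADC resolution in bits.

14 bits

Number of steps required ≥ 3 V / 0.229 mV = 13100.44.
Need 2^N ≥ 13100.44; 2^13 = 8192, 2^14 = 16384.
Minimum N = 14.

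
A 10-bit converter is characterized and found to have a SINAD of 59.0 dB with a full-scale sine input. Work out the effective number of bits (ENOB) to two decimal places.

ENOB = (SINAD − 1.76) / 6.02 = (59.0 − 1.76)/6.02 = 9.508.

9.51 bits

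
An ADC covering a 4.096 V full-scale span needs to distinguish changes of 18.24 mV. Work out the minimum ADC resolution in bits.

Number of steps required ≥ 4.096 V / 18.24 mV = 224.56.
Need 2^N ≥ 224.56; 2^7 = 128, 2^8 = 256.
Minimum N = 8.

8 bits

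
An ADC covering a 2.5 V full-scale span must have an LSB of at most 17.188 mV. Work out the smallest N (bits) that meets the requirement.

8 bits

Number of steps required ≥ 2.5 V / 17.188 mV = 145.45.
Need 2^N ≥ 145.45; 2^7 = 128, 2^8 = 256.
Minimum N = 8.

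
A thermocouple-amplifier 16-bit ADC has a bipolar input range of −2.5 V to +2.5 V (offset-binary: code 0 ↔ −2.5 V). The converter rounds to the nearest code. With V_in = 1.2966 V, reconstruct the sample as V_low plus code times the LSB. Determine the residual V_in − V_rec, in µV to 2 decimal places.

-15.60 µV

Step size: 5 V ÷ 2^16 = 76.29 µV.
(1.2966 − (−2.5))/7.62939e-05 = 49762.7955; round gives code 49763.
Reconstructed: 1.2966156 V.
Error = 1.2966 − 1.2966156 = -1.56006e-05 V = -15.60 µV.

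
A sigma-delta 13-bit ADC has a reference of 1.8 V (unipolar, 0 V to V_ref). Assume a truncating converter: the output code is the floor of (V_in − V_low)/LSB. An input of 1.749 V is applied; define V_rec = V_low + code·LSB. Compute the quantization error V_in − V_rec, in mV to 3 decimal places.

0.196 mV

One LSB is 1.8 V / 8192 = 219.73 µV.
(V_in − V_low)/LSB = (1.749 − 0)/0.000219727 = 7959.8933 → code 7959 (floor).
V_rec = 0 + 7959·0.000219727 = 1.7488037 V.
V_in − V_rec = 0.000196289 V = 0.196 mV.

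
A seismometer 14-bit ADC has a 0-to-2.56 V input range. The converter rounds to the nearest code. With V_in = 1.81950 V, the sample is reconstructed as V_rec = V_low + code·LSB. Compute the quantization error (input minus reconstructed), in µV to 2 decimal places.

LSB = 2.56/2^14 = 156.25 µV.
(1.81950 − 0)/0.00015625 = 11644.8000; round gives code 11645.
Reconstructed: 1.8195313 V.
Difference: -3.125e-05 V → -31.25 µV.

-31.25 µV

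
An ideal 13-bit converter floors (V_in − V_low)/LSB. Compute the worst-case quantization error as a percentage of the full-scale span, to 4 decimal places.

Truncating → worst-case error = 1 LSB = V_FS/2^13, so 100/8192 = 0.012207 % of full scale.

0.0122 %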